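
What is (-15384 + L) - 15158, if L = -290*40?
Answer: -42142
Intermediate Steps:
L = -11600
(-15384 + L) - 15158 = (-15384 - 11600) - 15158 = -26984 - 15158 = -42142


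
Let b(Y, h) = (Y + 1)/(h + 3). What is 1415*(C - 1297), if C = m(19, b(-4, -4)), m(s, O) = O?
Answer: -1831010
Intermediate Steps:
b(Y, h) = (1 + Y)/(3 + h)
C = 3 (C = (1 - 4)/(3 - 4) = -3/(-1) = -1*(-3) = 3)
1415*(C - 1297) = 1415*(3 - 1297) = 1415*(-1294) = -1831010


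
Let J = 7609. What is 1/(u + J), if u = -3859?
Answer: 1/3750 ≈ 0.00026667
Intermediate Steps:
1/(u + J) = 1/(-3859 + 7609) = 1/3750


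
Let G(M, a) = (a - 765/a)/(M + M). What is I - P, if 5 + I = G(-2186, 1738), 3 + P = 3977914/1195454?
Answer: -26001924837329/4541850127672 ≈ -5.7250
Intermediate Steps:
P = 195776/597727 (P = -3 + 3977914/1195454 = -3 + 3977914*(1/1195454) = -3 + 1988957/597727 = 195776/597727 ≈ 0.32753)
G(M, a) = (a - 765/a)/(2*M) (G(M, a) = (a - 765/a)/((2*M)) = (a - 765/a)*(1/(2*M)) = (a - 765/a)/(2*M))
I = -41012559/7598536 (I = -5 + (½)*(-765 + 1738²)/(-2186*1738) = -5 + (½)*(-1/2186)*(1/1738)*(-765 + 3020644) = -5 + (½)*(-1/2186)*(1/1738)*3019879 = -5 - 3019879/7598536 = -41012559/7598536 ≈ -5.3974)
I - P = -41012559/7598536 - 1*195776/597727 = -41012559/7598536 - 195776/597727 = -26001924837329/4541850127672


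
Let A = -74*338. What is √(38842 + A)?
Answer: √13830 ≈ 117.60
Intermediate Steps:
A = -25012
√(38842 + A) = √(38842 - 25012) = √13830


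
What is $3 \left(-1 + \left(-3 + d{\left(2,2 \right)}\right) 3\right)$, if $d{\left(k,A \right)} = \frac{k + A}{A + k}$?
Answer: $-21$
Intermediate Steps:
$d{\left(k,A \right)} = 1$ ($d{\left(k,A \right)} = \frac{A + k}{A + k} = 1$)
$3 \left(-1 + \left(-3 + d{\left(2,2 \right)}\right) 3\right) = 3 \left(-1 + \left(-3 + 1\right) 3\right) = 3 \left(-1 - 6\right) = 3 \left(-7\right) = -21$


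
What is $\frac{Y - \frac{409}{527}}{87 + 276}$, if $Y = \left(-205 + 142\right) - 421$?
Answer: $- \frac{85159}{63767} \approx -1.3355$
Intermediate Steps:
$Y = -484$ ($Y = -63 - 421 = -484$)
$\frac{Y - \frac{409}{527}}{87 + 276} = \frac{-484 - \frac{409}{527}}{87 + 276} = \frac{-484 - \frac{409}{527}}{363} = \frac{1}{363} \left(- \frac{255477}{527}\right) = - \frac{85159}{63767}$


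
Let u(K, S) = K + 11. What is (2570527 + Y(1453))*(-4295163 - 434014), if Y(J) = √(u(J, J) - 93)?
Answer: -12156477166279 - 4729177*√1371 ≈ -1.2157e+13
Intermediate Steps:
u(K, S) = 11 + K
Y(J) = √(-82 + J) (Y(J) = √((11 + J) - 93) = √(-82 + J))
(2570527 + Y(1453))*(-4295163 - 434014) = (2570527 + √(-82 + 1453))*(-4295163 - 434014) = (2570527 + √1371)*(-4729177) = -12156477166279 - 4729177*√1371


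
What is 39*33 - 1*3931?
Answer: -2644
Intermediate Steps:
39*33 - 1*3931 = 1287 - 3931 = -2644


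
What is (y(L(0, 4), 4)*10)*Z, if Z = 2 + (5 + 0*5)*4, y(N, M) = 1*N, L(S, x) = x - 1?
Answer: 660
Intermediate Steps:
L(S, x) = -1 + x
y(N, M) = N
Z = 22 (Z = 2 + (5 + 0)*4 = 2 + 5*4 = 2 + 20 = 22)
(y(L(0, 4), 4)*10)*Z = ((-1 + 4)*10)*22 = (3*10)*22 = 30*22 = 660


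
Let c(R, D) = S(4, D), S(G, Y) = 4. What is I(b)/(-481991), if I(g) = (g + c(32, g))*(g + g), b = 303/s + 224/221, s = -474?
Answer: -1996503753/293837793783742 ≈ -6.7946e-6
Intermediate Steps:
c(R, D) = 4
b = 13071/34918 (b = 303/(-474) + 224/221 = 303*(-1/474) + 224*(1/221) = -101/158 + 224/221 = 13071/34918 ≈ 0.37433)
I(g) = 2*g*(4 + g) (I(g) = (g + 4)*(g + g) = (4 + g)*(2*g) = 2*g*(4 + g))
I(b)/(-481991) = (2*(13071/34918)*(4 + 13071/34918))/(-481991) = (2*(13071/34918)*(152743/34918))*(-1/481991) = (1996503753/609633362)*(-1/481991) = -1996503753/293837793783742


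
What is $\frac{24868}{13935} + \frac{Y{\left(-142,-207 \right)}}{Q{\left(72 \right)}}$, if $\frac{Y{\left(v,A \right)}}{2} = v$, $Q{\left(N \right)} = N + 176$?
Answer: $\frac{552431}{863970} \approx 0.63941$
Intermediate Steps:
$Q{\left(N \right)} = 176 + N$
$Y{\left(v,A \right)} = 2 v$
$\frac{24868}{13935} + \frac{Y{\left(-142,-207 \right)}}{Q{\left(72 \right)}} = \frac{24868}{13935} + \frac{2 \left(-142\right)}{176 + 72} = 24868 \cdot \frac{1}{13935} - \frac{284}{248} = \frac{24868}{13935} - \frac{71}{62} = \frac{552431}{863970}$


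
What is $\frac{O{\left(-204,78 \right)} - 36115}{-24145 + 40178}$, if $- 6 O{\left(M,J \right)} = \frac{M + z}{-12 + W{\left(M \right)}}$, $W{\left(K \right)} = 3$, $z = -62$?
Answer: $- \frac{975238}{432891} \approx -2.2528$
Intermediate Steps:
$O{\left(M,J \right)} = - \frac{31}{27} + \frac{M}{54}$ ($O{\left(M,J \right)} = - \frac{\left(M - 62\right) \frac{1}{-12 + 3}}{6} = - \frac{\left(-62 + M\right) \frac{1}{-9}}{6} = - \frac{\left(-62 + M\right) \left(- \frac{1}{9}\right)}{6} = - \frac{\frac{62}{9} - \frac{M}{9}}{6} = - \frac{31}{27} + \frac{M}{54}$)
$\frac{O{\left(-204,78 \right)} - 36115}{-24145 + 40178} = \frac{\left(- \frac{31}{27} + \frac{1}{54} \left(-204\right)\right) - 36115}{-24145 + 40178} = \frac{\left(- \frac{31}{27} - \frac{34}{9}\right) - 36115}{16033} = \left(- \frac{133}{27} - 36115\right) \frac{1}{16033} = \left(- \frac{975238}{27}\right) \frac{1}{16033} = - \frac{975238}{432891}$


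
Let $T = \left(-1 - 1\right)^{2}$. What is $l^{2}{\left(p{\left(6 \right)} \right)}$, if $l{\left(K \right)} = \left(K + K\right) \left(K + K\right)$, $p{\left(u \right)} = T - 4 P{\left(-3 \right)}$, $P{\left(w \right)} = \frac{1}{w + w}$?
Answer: $\frac{614656}{81} \approx 7588.3$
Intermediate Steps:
$T = 4$ ($T = \left(-2\right)^{2} = 4$)
$P{\left(w \right)} = \frac{1}{2 w}$
$p{\left(u \right)} = \frac{14}{3}$ ($p{\left(u \right)} = 4 - 4 \frac{1}{2 \left(-3\right)} = 4 - 4 \cdot \frac{1}{2} \left(- \frac{1}{3}\right) = 4 - - \frac{2}{3} = 4 + \frac{2}{3} = \frac{14}{3}$)
$l{\left(K \right)} = 4 K^{2}$ ($l{\left(K \right)} = 2 K 2 K = 4 K^{2}$)
$l^{2}{\left(p{\left(6 \right)} \right)} = \left(4 \left(\frac{14}{3}\right)^{2}\right)^{2} = \left(4 \cdot \frac{196}{9}\right)^{2} = \left(\frac{784}{9}\right)^{2} = \frac{614656}{81}$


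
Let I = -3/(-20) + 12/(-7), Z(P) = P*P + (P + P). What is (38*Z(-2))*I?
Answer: 0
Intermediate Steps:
Z(P) = P² + 2*P
I = -219/140 (I = -3*(-1/20) + 12*(-⅐) = 3/20 - 12/7 = -219/140 ≈ -1.5643)
(38*Z(-2))*I = (38*(-2*(2 - 2)))*(-219/140) = (38*(-2*0))*(-219/140) = (38*0)*(-219/140) = 0*(-219/140) = 0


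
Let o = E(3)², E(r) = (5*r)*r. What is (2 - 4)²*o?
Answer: 8100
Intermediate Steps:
E(r) = 5*r²
o = 2025 (o = (5*3²)² = (5*9)² = 45² = 2025)
(2 - 4)²*o = (2 - 4)²*2025 = (-2)²*2025 = 4*2025 = 8100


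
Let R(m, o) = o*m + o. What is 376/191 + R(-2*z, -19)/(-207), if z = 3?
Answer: 59687/39537 ≈ 1.5096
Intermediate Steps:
R(m, o) = o + m*o (R(m, o) = m*o + o = o + m*o)
376/191 + R(-2*z, -19)/(-207) = 376/191 - 19*(1 - 2*3)/(-207) = 376*(1/191) - 19*(1 - 6)*(-1/207) = 376/191 - 19*(-5)*(-1/207) = 376/191 + 95*(-1/207) = 376/191 - 95/207 = 59687/39537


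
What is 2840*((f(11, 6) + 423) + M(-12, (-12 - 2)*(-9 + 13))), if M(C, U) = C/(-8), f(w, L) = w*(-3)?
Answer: 1111860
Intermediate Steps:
f(w, L) = -3*w
M(C, U) = -C/8 (M(C, U) = C*(-⅛) = -C/8)
2840*((f(11, 6) + 423) + M(-12, (-12 - 2)*(-9 + 13))) = 2840*((-3*11 + 423) - ⅛*(-12)) = 2840*((-33 + 423) + 3/2) = 2840*(390 + 3/2) = 2840*(783/2) = 1111860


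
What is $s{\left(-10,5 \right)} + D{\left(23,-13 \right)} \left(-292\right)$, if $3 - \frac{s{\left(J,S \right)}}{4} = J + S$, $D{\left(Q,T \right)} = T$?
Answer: $3828$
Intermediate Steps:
$s{\left(J,S \right)} = 12 - 4 J - 4 S$ ($s{\left(J,S \right)} = 12 - 4 \left(J + S\right) = 12 - \left(4 J + 4 S\right) = 12 - 4 J - 4 S$)
$s{\left(-10,5 \right)} + D{\left(23,-13 \right)} \left(-292\right) = \left(12 - -40 - 20\right) - -3796 = \left(12 + 40 - 20\right) + 3796 = 32 + 3796 = 3828$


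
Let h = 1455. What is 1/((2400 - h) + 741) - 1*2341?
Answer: -3946925/1686 ≈ -2341.0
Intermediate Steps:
1/((2400 - h) + 741) - 1*2341 = 1/((2400 - 1*1455) + 741) - 1*2341 = 1/((2400 - 1455) + 741) - 2341 = 1/(945 + 741) - 2341 = 1/1686 - 2341 = -3946925/1686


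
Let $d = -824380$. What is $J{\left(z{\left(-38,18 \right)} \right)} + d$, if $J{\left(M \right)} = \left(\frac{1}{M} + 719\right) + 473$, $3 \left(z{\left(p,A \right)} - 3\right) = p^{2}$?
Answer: $- \frac{1196092161}{1453} \approx -8.2319 \cdot 10^{5}$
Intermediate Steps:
$z{\left(p,A \right)} = 3 + \frac{p^{2}}{3}$
$J{\left(M \right)} = 1192 + \frac{1}{M}$ ($J{\left(M \right)} = \left(719 + \frac{1}{M}\right) + 473 = 1192 + \frac{1}{M}$)
$J{\left(z{\left(-38,18 \right)} \right)} + d = \left(1192 + \frac{1}{3 + \frac{\left(-38\right)^{2}}{3}}\right) - 824380 = \left(1192 + \frac{1}{3 + \frac{1}{3} \cdot 1444}\right) - 824380 = \left(1192 + \frac{1}{3 + \frac{1444}{3}}\right) - 824380 = \left(1192 + \frac{1}{\frac{1453}{3}}\right) - 824380 = \left(1192 + \frac{3}{1453}\right) - 824380 = \frac{1731979}{1453} - 824380 = - \frac{1196092161}{1453}$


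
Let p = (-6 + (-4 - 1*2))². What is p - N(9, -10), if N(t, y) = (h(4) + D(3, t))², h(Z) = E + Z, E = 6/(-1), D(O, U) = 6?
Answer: 128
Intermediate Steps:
E = -6 (E = 6*(-1) = -6)
h(Z) = -6 + Z
N(t, y) = 16 (N(t, y) = ((-6 + 4) + 6)² = (-2 + 6)² = 4² = 16)
p = 144 (p = (-6 + (-4 - 2))² = (-6 - 6)² = (-12)² = 144)
p - N(9, -10) = 144 - 1*16 = 144 - 16 = 128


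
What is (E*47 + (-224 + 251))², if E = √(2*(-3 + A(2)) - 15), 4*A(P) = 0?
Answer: -45660 + 2538*I*√21 ≈ -45660.0 + 11631.0*I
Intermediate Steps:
A(P) = 0 (A(P) = (¼)*0 = 0)
E = I*√21 (E = √(2*(-3 + 0) - 15) = √(2*(-3) - 15) = √(-6 - 15) = √(-21) = I*√21 ≈ 4.5826*I)
(E*47 + (-224 + 251))² = ((I*√21)*47 + (-224 + 251))² = (47*I*√21 + 27)² = (27 + 47*I*√21)²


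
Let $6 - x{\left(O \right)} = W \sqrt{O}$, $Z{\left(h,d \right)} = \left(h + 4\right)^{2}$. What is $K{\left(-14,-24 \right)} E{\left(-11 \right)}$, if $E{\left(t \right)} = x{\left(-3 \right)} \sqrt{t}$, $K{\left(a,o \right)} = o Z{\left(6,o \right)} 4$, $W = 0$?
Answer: $- 57600 i \sqrt{11} \approx - 1.9104 \cdot 10^{5} i$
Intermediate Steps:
$Z{\left(h,d \right)} = \left(4 + h\right)^{2}$
$K{\left(a,o \right)} = 400 o$ ($K{\left(a,o \right)} = o \left(4 + 6\right)^{2} \cdot 4 = o 10^{2} \cdot 4 = o 100 \cdot 4 = 100 o 4 = 400 o$)
$x{\left(O \right)} = 6$ ($x{\left(O \right)} = 6 - 0 \sqrt{O} = 6 - 0 = 6 + 0 = 6$)
$E{\left(t \right)} = 6 \sqrt{t}$
$K{\left(-14,-24 \right)} E{\left(-11 \right)} = 400 \left(-24\right) 6 \sqrt{-11} = - 9600 \cdot 6 i \sqrt{11} = - 57600 i \sqrt{11}$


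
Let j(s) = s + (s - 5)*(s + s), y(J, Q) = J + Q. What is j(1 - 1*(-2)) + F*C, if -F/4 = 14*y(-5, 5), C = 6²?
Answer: -9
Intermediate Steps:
C = 36
j(s) = s + 2*s*(-5 + s) (j(s) = s + (-5 + s)*(2*s) = s + 2*s*(-5 + s))
F = 0 (F = -56*(-5 + 5) = -56*0 = -4*0 = 0)
j(1 - 1*(-2)) + F*C = (1 - 1*(-2))*(-9 + 2*(1 - 1*(-2))) + 0*36 = (1 + 2)*(-9 + 2*(1 + 2)) + 0 = 3*(-9 + 2*3) + 0 = 3*(-9 + 6) + 0 = 3*(-3) + 0 = -9 + 0 = -9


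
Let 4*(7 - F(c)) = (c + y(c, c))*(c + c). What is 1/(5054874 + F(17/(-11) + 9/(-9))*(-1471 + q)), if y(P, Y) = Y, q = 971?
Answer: 121/611608254 ≈ 1.9784e-7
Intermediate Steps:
F(c) = 7 - c² (F(c) = 7 - (c + c)*(c + c)/4 = 7 - 2*c*2*c/4 = 7 - c²)
1/(5054874 + F(17/(-11) + 9/(-9))*(-1471 + q)) = 1/(5054874 + (7 - (17/(-11) + 9/(-9))²)*(-1471 + 971)) = 1/(5054874 + (7 - (17*(-1/11) + 9*(-⅑))²)*(-500)) = 1/(5054874 + (7 - (-17/11 - 1)²)*(-500)) = 1/(5054874 + (7 - (-28/11)²)*(-500)) = 1/(5054874 + (7 - 1*784/121)*(-500)) = 1/(5054874 + (7 - 784/121)*(-500)) = 1/(5054874 + (63/121)*(-500)) = 1/(5054874 - 31500/121) = 1/(611608254/121) = 121/611608254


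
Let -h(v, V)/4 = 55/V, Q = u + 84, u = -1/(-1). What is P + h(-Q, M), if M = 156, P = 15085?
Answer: 588260/39 ≈ 15084.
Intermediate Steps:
u = 1 (u = -1*(-1) = 1)
Q = 85 (Q = 1 + 84 = 85)
h(v, V) = -220/V
P + h(-Q, M) = 15085 - 220/156 = 15085 - 220*1/156 = 15085 - 55/39 = 588260/39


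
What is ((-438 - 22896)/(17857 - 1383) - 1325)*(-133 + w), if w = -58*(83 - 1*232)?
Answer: -92966713228/8237 ≈ -1.1286e+7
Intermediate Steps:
w = 8642 (w = -58*(83 - 232) = -58*(-149) = 8642)
((-438 - 22896)/(17857 - 1383) - 1325)*(-133 + w) = ((-438 - 22896)/(17857 - 1383) - 1325)*(-133 + 8642) = (-23334/16474 - 1325)*8509 = (-23334*1/16474 - 1325)*8509 = (-11667/8237 - 1325)*8509 = -10925692/8237*8509 = -92966713228/8237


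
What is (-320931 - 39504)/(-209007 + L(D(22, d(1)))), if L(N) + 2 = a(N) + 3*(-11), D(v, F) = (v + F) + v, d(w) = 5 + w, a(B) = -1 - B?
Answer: 360435/209093 ≈ 1.7238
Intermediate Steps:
D(v, F) = F + 2*v (D(v, F) = (F + v) + v = F + 2*v)
L(N) = -36 - N (L(N) = -2 + ((-1 - N) + 3*(-11)) = -2 + ((-1 - N) - 33) = -2 + (-34 - N) = -36 - N)
(-320931 - 39504)/(-209007 + L(D(22, d(1)))) = (-320931 - 39504)/(-209007 + (-36 - ((5 + 1) + 2*22))) = -360435/(-209007 + (-36 - (6 + 44))) = -360435/(-209007 + (-36 - 1*50)) = -360435/(-209007 + (-36 - 50)) = -360435/(-209007 - 86) = -360435/(-209093) = -360435*(-1/209093) = 360435/209093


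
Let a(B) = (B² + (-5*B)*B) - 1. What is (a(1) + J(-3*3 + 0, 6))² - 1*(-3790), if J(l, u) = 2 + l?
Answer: 3934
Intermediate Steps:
a(B) = -1 - 4*B² (a(B) = (B² - 5*B²) - 1 = -4*B² - 1 = -1 - 4*B²)
(a(1) + J(-3*3 + 0, 6))² - 1*(-3790) = ((-1 - 4*1²) + (2 + (-3*3 + 0)))² - 1*(-3790) = ((-1 - 4*1) + (2 + (-9 + 0)))² + 3790 = ((-1 - 4) + (2 - 9))² + 3790 = (-5 - 7)² + 3790 = (-12)² + 3790 = 144 + 3790 = 3934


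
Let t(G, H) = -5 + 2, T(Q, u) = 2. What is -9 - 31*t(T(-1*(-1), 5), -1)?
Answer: 84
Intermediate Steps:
t(G, H) = -3
-9 - 31*t(T(-1*(-1), 5), -1) = -9 - 31*(-3) = -9 + 93 = 84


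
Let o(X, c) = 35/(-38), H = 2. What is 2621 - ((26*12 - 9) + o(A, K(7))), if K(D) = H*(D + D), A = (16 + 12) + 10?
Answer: 88119/38 ≈ 2318.9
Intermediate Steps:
A = 38 (A = 28 + 10 = 38)
K(D) = 4*D (K(D) = 2*(D + D) = 2*(2*D) = 4*D)
o(X, c) = -35/38 (o(X, c) = 35*(-1/38) = -35/38)
2621 - ((26*12 - 9) + o(A, K(7))) = 2621 - ((26*12 - 9) - 35/38) = 2621 - ((312 - 9) - 35/38) = 2621 - (303 - 35/38) = 2621 - 1*11479/38 = 2621 - 11479/38 = 88119/38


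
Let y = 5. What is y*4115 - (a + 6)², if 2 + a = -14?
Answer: 20475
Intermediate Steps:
a = -16 (a = -2 - 14 = -16)
y*4115 - (a + 6)² = 5*4115 - (-16 + 6)² = 20575 - 1*(-10)² = 20575 - 1*100 = 20575 - 100 = 20475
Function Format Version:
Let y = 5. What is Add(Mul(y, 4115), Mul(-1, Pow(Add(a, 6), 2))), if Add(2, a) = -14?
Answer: 20475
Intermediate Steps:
a = -16 (a = Add(-2, -14) = -16)
Add(Mul(y, 4115), Mul(-1, Pow(Add(a, 6), 2))) = Add(Mul(5, 4115), Mul(-1, Pow(Add(-16, 6), 2))) = Add(20575, Mul(-1, Pow(-10, 2))) = Add(20575, Mul(-1, 100)) = Add(20575, -100) = 20475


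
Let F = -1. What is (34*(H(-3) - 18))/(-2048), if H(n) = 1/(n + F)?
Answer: 1241/4096 ≈ 0.30298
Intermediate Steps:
H(n) = 1/(-1 + n) (H(n) = 1/(n - 1) = 1/(-1 + n))
(34*(H(-3) - 18))/(-2048) = (34*(1/(-1 - 3) - 18))/(-2048) = (34*(1/(-4) - 18))*(-1/2048) = (34*(-¼ - 18))*(-1/2048) = (34*(-73/4))*(-1/2048) = -1241/2*(-1/2048) = 1241/4096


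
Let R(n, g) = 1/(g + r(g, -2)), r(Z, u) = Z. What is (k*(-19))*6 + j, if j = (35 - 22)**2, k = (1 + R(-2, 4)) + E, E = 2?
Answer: -749/4 ≈ -187.25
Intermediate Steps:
R(n, g) = 1/(2*g) (R(n, g) = 1/(g + g) = 1/(2*g))
k = 25/8 (k = (1 + (1/2)/4) + 2 = (1 + (1/2)*(1/4)) + 2 = (1 + 1/8) + 2 = 9/8 + 2 = 25/8 ≈ 3.1250)
j = 169 (j = 13**2 = 169)
(k*(-19))*6 + j = ((25/8)*(-19))*6 + 169 = -475/8*6 + 169 = -1425/4 + 169 = -749/4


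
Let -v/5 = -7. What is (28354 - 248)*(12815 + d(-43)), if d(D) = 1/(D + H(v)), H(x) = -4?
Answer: 360177792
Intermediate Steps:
v = 35 (v = -5*(-7) = 35)
d(D) = 1/(-4 + D) (d(D) = 1/(D - 4) = 1/(-4 + D))
(28354 - 248)*(12815 + d(-43)) = (28354 - 248)*(12815 + 1/(-4 - 43)) = 28106*(12815 + 1/(-47)) = 28106*(12815 - 1/47) = 28106*(602304/47) = 360177792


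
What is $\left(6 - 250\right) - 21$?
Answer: $-265$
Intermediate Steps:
$\left(6 - 250\right) - 21 = -244 - 21 = -265$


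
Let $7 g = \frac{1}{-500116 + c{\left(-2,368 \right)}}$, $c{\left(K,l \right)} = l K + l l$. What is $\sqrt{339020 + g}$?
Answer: $\frac{\sqrt{11317981252946869}}{182714} \approx 582.25$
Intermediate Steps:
$c{\left(K,l \right)} = l^{2} + K l$ ($c{\left(K,l \right)} = K l + l^{2} = l^{2} + K l$)
$g = - \frac{1}{2557996}$ ($g = \frac{1}{7 \left(-500116 + 368 \left(-2 + 368\right)\right)} = \frac{1}{7 \left(-500116 + 368 \cdot 366\right)} = \frac{1}{7 \left(-500116 + 134688\right)} = \frac{1}{7 \left(-365428\right)} = \frac{1}{7} \left(- \frac{1}{365428}\right) = - \frac{1}{2557996} \approx -3.9093 \cdot 10^{-7}$)
$\sqrt{339020 + g} = \sqrt{339020 - \frac{1}{2557996}} = \sqrt{\frac{867211803919}{2557996}} = \frac{\sqrt{11317981252946869}}{182714}$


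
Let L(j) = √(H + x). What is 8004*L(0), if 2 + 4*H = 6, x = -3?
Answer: 8004*I*√2 ≈ 11319.0*I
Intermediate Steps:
H = 1 (H = -½ + (¼)*6 = -½ + 3/2 = 1)
L(j) = I*√2 (L(j) = √(1 - 3) = √(-2) = I*√2)
8004*L(0) = 8004*(I*√2) = 8004*I*√2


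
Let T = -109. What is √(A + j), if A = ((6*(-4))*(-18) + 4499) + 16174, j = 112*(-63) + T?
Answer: 2*√3485 ≈ 118.07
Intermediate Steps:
j = -7165 (j = 112*(-63) - 109 = -7056 - 109 = -7165)
A = 21105 (A = (-24*(-18) + 4499) + 16174 = (432 + 4499) + 16174 = 4931 + 16174 = 21105)
√(A + j) = √(21105 - 7165) = √13940 = 2*√3485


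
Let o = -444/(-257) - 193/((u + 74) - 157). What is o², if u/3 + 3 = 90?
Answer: 866183761/2092696516 ≈ 0.41391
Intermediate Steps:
u = 261 (u = -9 + 3*90 = -9 + 270 = 261)
o = 29431/45746 (o = -444/(-257) - 193/((261 + 74) - 157) = -444*(-1/257) - 193/(335 - 157) = 444/257 - 193/178 = 29431/45746 ≈ 0.64336)
o² = (29431/45746)² = 866183761/2092696516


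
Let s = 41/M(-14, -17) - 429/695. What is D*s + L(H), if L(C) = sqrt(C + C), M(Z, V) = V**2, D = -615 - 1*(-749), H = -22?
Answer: -12795124/200855 + 2*I*sqrt(11) ≈ -63.703 + 6.6332*I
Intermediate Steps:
D = 134 (D = -615 + 749 = 134)
L(C) = sqrt(2)*sqrt(C) (L(C) = sqrt(2*C) = sqrt(2)*sqrt(C))
s = -95486/200855 (s = 41/((-17)**2) - 429/695 = 41/289 - 429*1/695 = 41*(1/289) - 429/695 = 41/289 - 429/695 = -95486/200855 ≈ -0.47540)
D*s + L(H) = 134*(-95486/200855) + sqrt(2)*sqrt(-22) = -12795124/200855 + sqrt(2)*(I*sqrt(22)) = -12795124/200855 + 2*I*sqrt(11)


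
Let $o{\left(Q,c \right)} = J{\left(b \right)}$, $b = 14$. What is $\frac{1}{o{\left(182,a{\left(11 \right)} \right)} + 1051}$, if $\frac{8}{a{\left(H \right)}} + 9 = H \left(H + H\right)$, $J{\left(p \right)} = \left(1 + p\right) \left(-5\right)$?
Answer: $\frac{1}{976} \approx 0.0010246$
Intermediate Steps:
$J{\left(p \right)} = -5 - 5 p$
$a{\left(H \right)} = \frac{8}{-9 + 2 H^{2}}$ ($a{\left(H \right)} = \frac{8}{-9 + H \left(H + H\right)} = \frac{8}{-9 + H 2 H} = \frac{8}{-9 + 2 H^{2}}$)
$o{\left(Q,c \right)} = -75$ ($o{\left(Q,c \right)} = -5 - 70 = -75$)
$\frac{1}{o{\left(182,a{\left(11 \right)} \right)} + 1051} = \frac{1}{-75 + 1051} = \frac{1}{976}$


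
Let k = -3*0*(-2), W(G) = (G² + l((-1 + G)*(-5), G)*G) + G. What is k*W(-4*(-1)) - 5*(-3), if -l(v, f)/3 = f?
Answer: 15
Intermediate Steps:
l(v, f) = -3*f
W(G) = G - 2*G² (W(G) = (G² + (-3*G)*G) + G = (G² - 3*G²) + G = -2*G² + G = G - 2*G²)
k = 0 (k = 0*(-2) = 0)
k*W(-4*(-1)) - 5*(-3) = 0*((-4*(-1))*(1 - (-8)*(-1))) - 5*(-3) = 0*(4*(1 - 2*4)) + 15 = 0*(4*(1 - 8)) + 15 = 0*(4*(-7)) + 15 = 0*(-28) + 15 = 0 + 15 = 15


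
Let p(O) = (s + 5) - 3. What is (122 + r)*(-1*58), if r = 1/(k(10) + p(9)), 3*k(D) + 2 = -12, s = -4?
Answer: -70673/10 ≈ -7067.3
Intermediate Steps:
p(O) = -2 (p(O) = (-4 + 5) - 3 = 1 - 3 = -2)
k(D) = -14/3 (k(D) = -⅔ + (⅓)*(-12) = -⅔ - 4 = -14/3)
r = -3/20 (r = 1/(-14/3 - 2) = 1/(-20/3) = -3/20 ≈ -0.15000)
(122 + r)*(-1*58) = (122 - 3/20)*(-1*58) = (2437/20)*(-58) = -70673/10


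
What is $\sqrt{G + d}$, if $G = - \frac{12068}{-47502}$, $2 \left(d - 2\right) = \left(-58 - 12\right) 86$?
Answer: $\frac{i \sqrt{3847391314}}{1131} \approx 54.843 i$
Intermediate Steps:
$d = -3008$ ($d = 2 + \frac{\left(-58 - 12\right) 86}{2} = 2 + \frac{\left(-70\right) 86}{2} = 2 + \frac{1}{2} \left(-6020\right) = 2 - 3010 = -3008$)
$G = \frac{862}{3393}$ ($G = \left(-12068\right) \left(- \frac{1}{47502}\right) = \frac{862}{3393} \approx 0.25405$)
$\sqrt{G + d} = \sqrt{\frac{862}{3393} - 3008} = \sqrt{- \frac{10205282}{3393}} = \frac{i \sqrt{3847391314}}{1131}$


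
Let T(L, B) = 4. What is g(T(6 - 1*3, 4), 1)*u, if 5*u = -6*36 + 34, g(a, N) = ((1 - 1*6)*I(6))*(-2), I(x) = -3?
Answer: 1092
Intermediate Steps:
g(a, N) = -30 (g(a, N) = ((1 - 1*6)*(-3))*(-2) = ((1 - 6)*(-3))*(-2) = -5*(-3)*(-2) = 15*(-2) = -30)
u = -182/5 (u = (-6*36 + 34)/5 = (-216 + 34)/5 = (1/5)*(-182) = -182/5 ≈ -36.400)
g(T(6 - 1*3, 4), 1)*u = -30*(-182/5) = 1092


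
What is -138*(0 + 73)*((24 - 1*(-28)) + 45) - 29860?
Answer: -1007038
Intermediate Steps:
-138*(0 + 73)*((24 - 1*(-28)) + 45) - 29860 = -10074*((24 + 28) + 45) - 29860 = -10074*(52 + 45) - 29860 = -10074*97 - 29860 = -138*7081 - 29860 = -977178 - 29860 = -1007038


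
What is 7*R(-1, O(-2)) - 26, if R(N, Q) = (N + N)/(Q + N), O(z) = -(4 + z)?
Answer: -64/3 ≈ -21.333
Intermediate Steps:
O(z) = -4 - z
R(N, Q) = 2*N/(N + Q) (R(N, Q) = (2*N)/(N + Q) = 2*N/(N + Q))
7*R(-1, O(-2)) - 26 = 7*(2*(-1)/(-1 + (-4 - 1*(-2)))) - 26 = 7*(2*(-1)/(-1 + (-4 + 2))) - 26 = 7*(2*(-1)/(-1 - 2)) - 26 = 7*(2*(-1)/(-3)) - 26 = 7*(2*(-1)*(-⅓)) - 26 = 7*(⅔) - 26 = 14/3 - 26 = -64/3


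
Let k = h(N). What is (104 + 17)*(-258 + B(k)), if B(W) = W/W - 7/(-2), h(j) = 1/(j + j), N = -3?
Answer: -61347/2 ≈ -30674.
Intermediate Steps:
h(j) = 1/(2*j)
k = -⅙ (k = (½)/(-3) = (½)*(-⅓) = -⅙ ≈ -0.16667)
B(W) = 9/2 (B(W) = 1 - 7*(-½) = 1 + 7/2 = 9/2)
(104 + 17)*(-258 + B(k)) = (104 + 17)*(-258 + 9/2) = 121*(-507/2) = -61347/2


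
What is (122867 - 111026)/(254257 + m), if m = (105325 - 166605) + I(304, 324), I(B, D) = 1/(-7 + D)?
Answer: 3753597/61173710 ≈ 0.061360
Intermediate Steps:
m = -19425759/317 (m = (105325 - 166605) + 1/(-7 + 324) = -61280 + 1/317 = -19425759/317 ≈ -61280.)
(122867 - 111026)/(254257 + m) = (122867 - 111026)/(254257 - 19425759/317) = 11841/(61173710/317) = 11841*(317/61173710) = 3753597/61173710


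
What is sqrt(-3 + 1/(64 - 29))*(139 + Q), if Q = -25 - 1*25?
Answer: 178*I*sqrt(910)/35 ≈ 153.42*I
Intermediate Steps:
Q = -50 (Q = -25 - 25 = -50)
sqrt(-3 + 1/(64 - 29))*(139 + Q) = sqrt(-3 + 1/(64 - 29))*(139 - 50) = sqrt(-3 + 1/35)*89 = sqrt(-104/35)*89 = (2*I*sqrt(910)/35)*89 = 178*I*sqrt(910)/35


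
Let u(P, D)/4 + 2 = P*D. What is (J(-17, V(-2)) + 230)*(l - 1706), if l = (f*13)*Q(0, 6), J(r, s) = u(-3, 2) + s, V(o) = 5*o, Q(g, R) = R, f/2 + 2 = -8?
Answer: -614008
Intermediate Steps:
f = -20 (f = -4 + 2*(-8) = -4 - 16 = -20)
u(P, D) = -8 + 4*D*P (u(P, D) = -8 + 4*(P*D) = -8 + 4*(D*P) = -8 + 4*D*P)
J(r, s) = -32 + s (J(r, s) = (-8 + 4*2*(-3)) + s = (-8 - 24) + s = -32 + s)
l = -1560 (l = -20*13*6 = -260*6 = -1560)
(J(-17, V(-2)) + 230)*(l - 1706) = ((-32 + 5*(-2)) + 230)*(-1560 - 1706) = ((-32 - 10) + 230)*(-3266) = (-42 + 230)*(-3266) = 188*(-3266) = -614008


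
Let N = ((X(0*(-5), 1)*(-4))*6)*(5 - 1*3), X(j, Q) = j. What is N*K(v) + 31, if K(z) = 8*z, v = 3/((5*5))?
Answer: 31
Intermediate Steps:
v = 3/25 ≈ 0.12000
N = 0 (N = (((0*(-5))*(-4))*6)*(5 - 1*3) = ((0*(-4))*6)*(5 - 3) = (0*6)*2 = 0*2 = 0)
N*K(v) + 31 = 0*(8*(3/25)) + 31 = 0*(24/25) + 31 = 0 + 31 = 31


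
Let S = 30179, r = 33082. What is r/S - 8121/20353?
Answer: 428234287/614233187 ≈ 0.69719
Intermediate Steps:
r/S - 8121/20353 = 33082/30179 - 8121/20353 = 428234287/614233187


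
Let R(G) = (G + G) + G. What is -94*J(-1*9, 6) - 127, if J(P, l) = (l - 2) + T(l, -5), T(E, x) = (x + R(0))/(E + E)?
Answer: -2783/6 ≈ -463.83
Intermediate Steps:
R(G) = 3*G (R(G) = 2*G + G = 3*G)
T(E, x) = x/(2*E) (T(E, x) = (x + 3*0)/(E + E) = (x + 0)/((2*E)) = x*(1/(2*E)) = x/(2*E))
J(P, l) = -2 + l - 5/(2*l) (J(P, l) = (l - 2) + (½)*(-5)/l = (-2 + l) - 5/(2*l) = -2 + l - 5/(2*l))
-94*J(-1*9, 6) - 127 = -94*(-2 + 6 - 5/2/6) - 127 = -94*(-2 + 6 - 5/2*⅙) - 127 = -94*(-2 + 6 - 5/12) - 127 = -94*43/12 - 127 = -2021/6 - 127 = -2783/6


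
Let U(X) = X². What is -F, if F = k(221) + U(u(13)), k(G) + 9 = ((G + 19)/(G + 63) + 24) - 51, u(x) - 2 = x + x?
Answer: -53168/71 ≈ -748.84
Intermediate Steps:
u(x) = 2 + 2*x (u(x) = 2 + (x + x) = 2 + 2*x)
k(G) = -36 + (19 + G)/(63 + G) (k(G) = -9 + (((G + 19)/(G + 63) + 24) - 51) = -9 + (((19 + G)/(63 + G) + 24) - 51) = -9 + ((24 + (19 + G)/(63 + G)) - 51) = -9 + (-27 + (19 + G)/(63 + G)) = -36 + (19 + G)/(63 + G))
F = 53168/71 (F = (-2249 - 35*221)/(63 + 221) + (2 + 2*13)² = (-2249 - 7735)/284 + (2 + 26)² = (1/284)*(-9984) + 28² = -2496/71 + 784 = 53168/71 ≈ 748.84)
-F = -1*53168/71 = -53168/71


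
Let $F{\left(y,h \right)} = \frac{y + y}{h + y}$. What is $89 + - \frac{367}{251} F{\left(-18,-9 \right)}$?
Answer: $\frac{65549}{753} \approx 87.05$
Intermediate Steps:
$F{\left(y,h \right)} = \frac{2 y}{h + y}$
$89 + - \frac{367}{251} F{\left(-18,-9 \right)} = 89 + - \frac{367}{251} \cdot 2 \left(-18\right) \frac{1}{-9 - 18} = 89 + \left(-367\right) \frac{1}{251} \cdot 2 \left(-18\right) \frac{1}{-27} = 89 - \frac{367 \cdot 2 \left(-18\right) \left(- \frac{1}{27}\right)}{251} = 89 - \frac{1468}{753} = \frac{65549}{753}$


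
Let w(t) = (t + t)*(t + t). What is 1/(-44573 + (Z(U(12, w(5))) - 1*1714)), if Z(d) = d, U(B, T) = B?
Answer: -1/46275 ≈ -2.1610e-5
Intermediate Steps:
w(t) = 4*t² (w(t) = (2*t)*(2*t) = 4*t²)
1/(-44573 + (Z(U(12, w(5))) - 1*1714)) = 1/(-44573 + (12 - 1*1714)) = 1/(-44573 + (12 - 1714)) = 1/(-44573 - 1702) = 1/(-46275) = -1/46275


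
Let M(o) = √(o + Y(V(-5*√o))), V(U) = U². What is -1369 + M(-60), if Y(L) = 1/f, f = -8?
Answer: -1369 + I*√962/4 ≈ -1369.0 + 7.754*I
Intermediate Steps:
Y(L) = -⅛ (Y(L) = 1/(-8) = -⅛)
M(o) = √(-⅛ + o) (M(o) = √(o - ⅛) = √(-⅛ + o))
-1369 + M(-60) = -1369 + √(-2 + 16*(-60))/4 = -1369 + √(-2 - 960)/4 = -1369 + √(-962)/4 = -1369 + (I*√962)/4 = -1369 + I*√962/4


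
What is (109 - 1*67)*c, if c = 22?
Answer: 924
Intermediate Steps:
(109 - 1*67)*c = (109 - 1*67)*22 = (109 - 67)*22 = 42*22 = 924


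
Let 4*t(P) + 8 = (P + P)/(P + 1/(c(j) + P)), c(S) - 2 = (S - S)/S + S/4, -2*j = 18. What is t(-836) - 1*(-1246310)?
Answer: 1742603500401/1398212 ≈ 1.2463e+6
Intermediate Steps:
j = -9 (j = -½*18 = -9)
c(S) = 2 + S/4 (c(S) = 2 + ((S - S)/S + S/4) = 2 + (0/S + S*(¼)) = 2 + (0 + S/4) = 2 + S/4)
t(P) = -2 + P/(2*(P + 1/(-¼ + P))) (t(P) = -2 + ((P + P)/(P + 1/((2 + (¼)*(-9)) + P)))/4 = -2 + ((2*P)/(P + 1/((2 - 9/4) + P)))/4 = -2 + ((2*P)/(P + 1/(-¼ + P)))/4 = -2 + (2*P/(P + 1/(-¼ + P)))/4 = -2 + P/(2*(P + 1/(-¼ + P))))
t(-836) - 1*(-1246310) = (-16 - 12*(-836)² + 3*(-836))/(2*(4 - 1*(-836) + 4*(-836)²)) - 1*(-1246310) = (-16 - 12*698896 - 2508)/(2*(4 + 836 + 4*698896)) + 1246310 = (-16 - 8386752 - 2508)/(2*(4 + 836 + 2795584)) + 1246310 = (½)*(-8389276)/2796424 + 1246310 = (½)*(1/2796424)*(-8389276) + 1246310 = -2097319/1398212 + 1246310 = 1742603500401/1398212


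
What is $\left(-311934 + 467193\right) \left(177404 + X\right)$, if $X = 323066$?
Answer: $77702471730$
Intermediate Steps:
$\left(-311934 + 467193\right) \left(177404 + X\right) = \left(-311934 + 467193\right) \left(177404 + 323066\right) = 155259 \cdot 500470 = 77702471730$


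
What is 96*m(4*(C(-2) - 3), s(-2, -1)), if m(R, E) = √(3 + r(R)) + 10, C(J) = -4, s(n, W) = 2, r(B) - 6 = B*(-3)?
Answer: 960 + 96*√93 ≈ 1885.8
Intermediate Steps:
r(B) = 6 - 3*B (r(B) = 6 + B*(-3) = 6 - 3*B)
m(R, E) = 10 + √(9 - 3*R) (m(R, E) = √(3 + (6 - 3*R)) + 10 = √(9 - 3*R) + 10 = 10 + √(9 - 3*R))
96*m(4*(C(-2) - 3), s(-2, -1)) = 96*(10 + √(9 - 12*(-4 - 3))) = 96*(10 + √(9 - 12*(-7))) = 96*(10 + √(9 - 3*(-28))) = 96*(10 + √(9 + 84)) = 96*(10 + √93) = 960 + 96*√93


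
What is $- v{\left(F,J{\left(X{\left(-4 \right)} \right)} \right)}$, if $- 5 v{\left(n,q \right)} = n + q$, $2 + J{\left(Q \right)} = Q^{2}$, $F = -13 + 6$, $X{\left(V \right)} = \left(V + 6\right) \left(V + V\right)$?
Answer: $\frac{247}{5} \approx 49.4$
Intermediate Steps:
$X{\left(V \right)} = 2 V \left(6 + V\right)$ ($X{\left(V \right)} = \left(6 + V\right) 2 V = 2 V \left(6 + V\right)$)
$F = -7$
$J{\left(Q \right)} = -2 + Q^{2}$
$v{\left(n,q \right)} = - \frac{n}{5} - \frac{q}{5}$ ($v{\left(n,q \right)} = - \frac{n + q}{5} = - \frac{n}{5} - \frac{q}{5}$)
$- v{\left(F,J{\left(X{\left(-4 \right)} \right)} \right)} = - (\left(- \frac{1}{5}\right) \left(-7\right) - \frac{-2 + \left(2 \left(-4\right) \left(6 - 4\right)\right)^{2}}{5}) = - (\frac{7}{5} - \frac{-2 + \left(2 \left(-4\right) 2\right)^{2}}{5}) = - (\frac{7}{5} - \frac{-2 + \left(-16\right)^{2}}{5}) = - (\frac{7}{5} - \frac{-2 + 256}{5}) = - (\frac{7}{5} - \frac{254}{5}) = \left(-1\right) \left(- \frac{247}{5}\right) = \frac{247}{5}$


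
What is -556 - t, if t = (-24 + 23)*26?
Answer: -530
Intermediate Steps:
t = -26 (t = -1*26 = -26)
-556 - t = -556 - 1*(-26) = -556 + 26 = -530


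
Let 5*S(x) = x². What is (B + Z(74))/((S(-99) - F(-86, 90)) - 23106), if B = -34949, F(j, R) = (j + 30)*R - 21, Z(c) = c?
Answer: 19375/8936 ≈ 2.1682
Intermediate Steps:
F(j, R) = -21 + R*(30 + j) (F(j, R) = (30 + j)*R - 21 = R*(30 + j) - 21 = -21 + R*(30 + j))
S(x) = x²/5
(B + Z(74))/((S(-99) - F(-86, 90)) - 23106) = (-34949 + 74)/(((⅕)*(-99)² - (-21 + 30*90 + 90*(-86))) - 23106) = -34875/(((⅕)*9801 - (-21 + 2700 - 7740)) - 23106) = -34875/((9801/5 - 1*(-5061)) - 23106) = -34875/((9801/5 + 5061) - 23106) = -34875/(35106/5 - 23106) = -34875/(-80424/5) = -34875*(-5/80424) = 19375/8936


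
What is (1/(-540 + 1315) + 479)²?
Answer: 137808743076/600625 ≈ 2.2944e+5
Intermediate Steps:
(1/(-540 + 1315) + 479)² = (1/775 + 479)² = (371226/775)² = 137808743076/600625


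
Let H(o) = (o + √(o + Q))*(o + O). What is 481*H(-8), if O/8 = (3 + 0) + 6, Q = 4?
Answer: -246272 + 61568*I ≈ -2.4627e+5 + 61568.0*I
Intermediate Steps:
O = 72 (O = 8*((3 + 0) + 6) = 8*(3 + 6) = 8*9 = 72)
H(o) = (72 + o)*(o + √(4 + o)) (H(o) = (o + √(o + 4))*(o + 72) = (o + √(4 + o))*(72 + o) = (72 + o)*(o + √(4 + o)))
481*H(-8) = 481*((-8)² + 72*(-8) + 72*√(4 - 8) - 8*√(4 - 8)) = 481*(64 - 576 + 72*√(-4) - 16*I) = 481*(64 - 576 + 72*(2*I) - 16*I) = 481*(64 - 576 + 144*I - 16*I) = 481*(-512 + 128*I) = -246272 + 61568*I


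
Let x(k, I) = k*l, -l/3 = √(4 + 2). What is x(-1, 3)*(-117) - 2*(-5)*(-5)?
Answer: -50 - 351*√6 ≈ -909.77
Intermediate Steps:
l = -3*√6 (l = -3*√(4 + 2) = -3*√6 ≈ -7.3485)
x(k, I) = -3*k*√6 (x(k, I) = k*(-3*√6) = -3*k*√6)
x(-1, 3)*(-117) - 2*(-5)*(-5) = -3*(-1)*√6*(-117) - 2*(-5)*(-5) = (3*√6)*(-117) + 10*(-5) = -351*√6 - 50 = -50 - 351*√6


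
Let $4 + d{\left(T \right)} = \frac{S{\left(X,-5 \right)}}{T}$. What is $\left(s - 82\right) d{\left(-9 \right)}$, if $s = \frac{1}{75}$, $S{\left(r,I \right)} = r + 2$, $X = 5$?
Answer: $\frac{264407}{675} \approx 391.71$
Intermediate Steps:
$S{\left(r,I \right)} = 2 + r$
$d{\left(T \right)} = -4 + \frac{7}{T}$ ($d{\left(T \right)} = -4 + \frac{2 + 5}{T} = -4 + \frac{7}{T}$)
$s = \frac{1}{75} \approx 0.013333$
$\left(s - 82\right) d{\left(-9 \right)} = \left(\frac{1}{75} - 82\right) \left(-4 + \frac{7}{-9}\right) = - \frac{6149 \left(-4 + 7 \left(- \frac{1}{9}\right)\right)}{75} = - \frac{6149 \left(-4 - \frac{7}{9}\right)}{75} = \left(- \frac{6149}{75}\right) \left(- \frac{43}{9}\right) = \frac{264407}{675}$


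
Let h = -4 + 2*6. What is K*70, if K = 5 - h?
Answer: -210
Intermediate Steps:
h = 8 (h = -4 + 12 = 8)
K = -3 (K = 5 - 1*8 = 5 - 8 = -3)
K*70 = -3*70 = -210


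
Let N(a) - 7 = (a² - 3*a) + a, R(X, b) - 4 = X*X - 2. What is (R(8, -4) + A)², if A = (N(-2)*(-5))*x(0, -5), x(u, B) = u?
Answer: 4356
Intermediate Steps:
R(X, b) = 2 + X² (R(X, b) = 4 + (X*X - 2) = 4 + (X² - 2) = 4 + (-2 + X²) = 2 + X²)
N(a) = 7 + a² - 2*a (N(a) = 7 + ((a² - 3*a) + a) = 7 + (a² - 2*a) = 7 + a² - 2*a)
A = 0 (A = ((7 + (-2)² - 2*(-2))*(-5))*0 = ((7 + 4 + 4)*(-5))*0 = (15*(-5))*0 = -75*0 = 0)
(R(8, -4) + A)² = ((2 + 8²) + 0)² = ((2 + 64) + 0)² = (66 + 0)² = 66² = 4356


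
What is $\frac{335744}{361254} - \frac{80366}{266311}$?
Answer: $\frac{30189890710}{48102956997} \approx 0.62761$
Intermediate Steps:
$\frac{335744}{361254} - \frac{80366}{266311} = 335744 \cdot \frac{1}{361254} - \frac{80366}{266311} = \frac{167872}{180627} - \frac{80366}{266311} = \frac{30189890710}{48102956997}$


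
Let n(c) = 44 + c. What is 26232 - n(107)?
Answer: 26081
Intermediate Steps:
26232 - n(107) = 26232 - (44 + 107) = 26232 - 1*151 = 26232 - 151 = 26081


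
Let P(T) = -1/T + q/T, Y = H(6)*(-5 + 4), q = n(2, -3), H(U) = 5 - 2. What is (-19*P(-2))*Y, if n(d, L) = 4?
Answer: -171/2 ≈ -85.500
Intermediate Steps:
H(U) = 3
q = 4
Y = -3 (Y = 3*(-5 + 4) = 3*(-1) = -3)
P(T) = 3/T (P(T) = -1/T + 4/T = 3/T)
(-19*P(-2))*Y = -57/(-2)*(-3) = -57*(-1)/2*(-3) = -19*(-3/2)*(-3) = (57/2)*(-3) = -171/2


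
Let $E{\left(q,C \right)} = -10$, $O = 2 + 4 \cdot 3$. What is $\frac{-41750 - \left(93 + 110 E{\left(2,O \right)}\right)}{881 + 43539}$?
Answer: $- \frac{40743}{44420} \approx -0.91722$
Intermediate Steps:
$O = 14$ ($O = 2 + 12 = 14$)
$\frac{-41750 - \left(93 + 110 E{\left(2,O \right)}\right)}{881 + 43539} = \frac{-41750 - -1007}{881 + 43539} = \frac{-41750 + \left(-93 + 1100\right)}{44420} = \left(-41750 + 1007\right) \frac{1}{44420} = \left(-40743\right) \frac{1}{44420} = - \frac{40743}{44420}$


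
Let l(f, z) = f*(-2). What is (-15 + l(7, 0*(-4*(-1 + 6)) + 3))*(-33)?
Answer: 957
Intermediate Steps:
l(f, z) = -2*f
(-15 + l(7, 0*(-4*(-1 + 6)) + 3))*(-33) = (-15 - 2*7)*(-33) = (-15 - 14)*(-33) = -29*(-33) = 957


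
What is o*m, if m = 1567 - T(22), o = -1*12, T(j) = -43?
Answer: -19320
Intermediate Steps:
o = -12
m = 1610 (m = 1567 - 1*(-43) = 1567 + 43 = 1610)
o*m = -12*1610 = -19320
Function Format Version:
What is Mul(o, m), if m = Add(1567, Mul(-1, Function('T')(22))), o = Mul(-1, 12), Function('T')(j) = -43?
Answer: -19320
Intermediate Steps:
o = -12
m = 1610 (m = Add(1567, Mul(-1, -43)) = Add(1567, 43) = 1610)
Mul(o, m) = Mul(-12, 1610) = -19320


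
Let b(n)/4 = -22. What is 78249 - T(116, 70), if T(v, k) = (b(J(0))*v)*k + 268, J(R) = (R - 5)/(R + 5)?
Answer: 792541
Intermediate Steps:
J(R) = (-5 + R)/(5 + R)
b(n) = -88 (b(n) = 4*(-22) = -88)
T(v, k) = 268 - 88*k*v (T(v, k) = (-88*v)*k + 268 = -88*k*v + 268 = 268 - 88*k*v)
78249 - T(116, 70) = 78249 - (268 - 88*70*116) = 78249 - (268 - 714560) = 78249 - 1*(-714292) = 78249 + 714292 = 792541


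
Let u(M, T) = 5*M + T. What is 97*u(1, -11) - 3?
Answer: -585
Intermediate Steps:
u(M, T) = T + 5*M
97*u(1, -11) - 3 = 97*(-11 + 5*1) - 3 = 97*(-11 + 5) - 3 = 97*(-6) - 3 = -582 - 3 = -585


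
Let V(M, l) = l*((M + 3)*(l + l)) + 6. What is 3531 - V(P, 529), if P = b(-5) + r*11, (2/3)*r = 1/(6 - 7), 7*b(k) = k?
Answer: 55713034/7 ≈ 7.9590e+6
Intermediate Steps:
b(k) = k/7
r = -3/2 (r = 3/(2*(6 - 7)) = (3/2)/(-1) = (3/2)*(-1) = -3/2 ≈ -1.5000)
P = -241/14 (P = (⅐)*(-5) - 3/2*11 = -5/7 - 33/2 = -241/14 ≈ -17.214)
V(M, l) = 6 + 2*l²*(3 + M) (V(M, l) = l*((3 + M)*(2*l)) + 6 = l*(2*l*(3 + M)) + 6 = 2*l²*(3 + M) + 6 = 6 + 2*l²*(3 + M))
3531 - V(P, 529) = 3531 - (6 + 6*529² + 2*(-241/14)*529²) = 3531 - (6 + 6*279841 + 2*(-241/14)*279841) = 3531 - (6 + 1679046 - 67441681/7) = 3531 - 1*(-55688317/7) = 3531 + 55688317/7 = 55713034/7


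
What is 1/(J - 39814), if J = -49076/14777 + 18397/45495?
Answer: -672279615/26768101451761 ≈ -2.5115e-5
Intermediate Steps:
J = -1960860151/672279615 (J = -49076*1/14777 + 18397*(1/45495) = -49076/14777 + 18397/45495 = -1960860151/672279615 ≈ -2.9167)
1/(J - 39814) = 1/(-1960860151/672279615 - 39814) = 1/(-26768101451761/672279615) = -672279615/26768101451761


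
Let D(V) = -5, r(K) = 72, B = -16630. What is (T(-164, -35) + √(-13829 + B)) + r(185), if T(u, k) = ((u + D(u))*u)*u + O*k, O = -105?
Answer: -4541677 + I*√30459 ≈ -4.5417e+6 + 174.53*I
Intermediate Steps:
T(u, k) = -105*k + u²*(-5 + u) (T(u, k) = ((u - 5)*u)*u - 105*k = ((-5 + u)*u)*u - 105*k = (u*(-5 + u))*u - 105*k = u²*(-5 + u) - 105*k = -105*k + u²*(-5 + u))
(T(-164, -35) + √(-13829 + B)) + r(185) = (((-164)³ - 105*(-35) - 5*(-164)²) + √(-13829 - 16630)) + 72 = ((-4410944 + 3675 - 5*26896) + √(-30459)) + 72 = ((-4410944 + 3675 - 134480) + I*√30459) + 72 = (-4541749 + I*√30459) + 72 = -4541677 + I*√30459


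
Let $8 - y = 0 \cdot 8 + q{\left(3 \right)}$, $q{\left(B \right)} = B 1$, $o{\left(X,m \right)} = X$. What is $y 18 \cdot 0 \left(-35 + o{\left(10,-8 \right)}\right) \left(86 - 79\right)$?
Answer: $0$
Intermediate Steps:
$q{\left(B \right)} = B$
$y = 5$ ($y = 8 - \left(0 \cdot 8 + 3\right) = 8 - \left(0 + 3\right) = 8 - 3 = 5$)
$y 18 \cdot 0 \left(-35 + o{\left(10,-8 \right)}\right) \left(86 - 79\right) = 5 \cdot 18 \cdot 0 \left(-35 + 10\right) \left(86 - 79\right) = 5 \cdot 0 \left(\left(-25\right) 7\right) = 0 \left(-175\right) = 0$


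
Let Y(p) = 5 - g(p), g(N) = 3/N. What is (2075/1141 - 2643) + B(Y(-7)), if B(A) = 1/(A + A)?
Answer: -229024701/86716 ≈ -2641.1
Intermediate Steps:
Y(p) = 5 - 3/p
B(A) = 1/(2*A)
(2075/1141 - 2643) + B(Y(-7)) = (2075/1141 - 2643) + 1/(2*(5 - 3/(-7))) = (2075*(1/1141) - 2643) + 1/(2*(5 - 3*(-⅐))) = (2075/1141 - 2643) + 1/(2*(5 + 3/7)) = -3013588/1141 + 1/(2*(38/7)) = -3013588/1141 + (½)*(7/38) = -3013588/1141 + 7/76 = -229024701/86716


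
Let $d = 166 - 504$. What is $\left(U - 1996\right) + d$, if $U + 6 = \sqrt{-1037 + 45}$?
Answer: $-2340 + 4 i \sqrt{62} \approx -2340.0 + 31.496 i$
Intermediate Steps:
$U = -6 + 4 i \sqrt{62}$ ($U = -6 + \sqrt{-1037 + 45} = -6 + \sqrt{-992} = -6 + 4 i \sqrt{62} \approx -6.0 + 31.496 i$)
$d = -338$
$\left(U - 1996\right) + d = \left(\left(-6 + 4 i \sqrt{62}\right) - 1996\right) - 338 = \left(-2002 + 4 i \sqrt{62}\right) - 338 = -2340 + 4 i \sqrt{62}$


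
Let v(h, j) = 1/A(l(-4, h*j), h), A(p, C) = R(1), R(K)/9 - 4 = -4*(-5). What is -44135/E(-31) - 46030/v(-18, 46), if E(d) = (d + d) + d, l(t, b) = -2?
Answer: -924606505/93 ≈ -9.9420e+6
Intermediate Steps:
R(K) = 216 (R(K) = 36 + 9*(-4*(-5)) = 36 + 9*20 = 36 + 180 = 216)
A(p, C) = 216
E(d) = 3*d (E(d) = 2*d + d = 3*d)
v(h, j) = 1/216
-44135/E(-31) - 46030/v(-18, 46) = -44135/(3*(-31)) - 46030/1/216 = -44135/(-93) - 46030*216 = -44135*(-1/93) - 9942480 = 44135/93 - 9942480 = -924606505/93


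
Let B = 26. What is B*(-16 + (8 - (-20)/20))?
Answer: -182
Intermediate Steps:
B*(-16 + (8 - (-20)/20)) = 26*(-16 + (8 - (-20)/20)) = 26*(-16 + (8 - 1*(-1))) = 26*(-16 + (8 + 1)) = 26*(-16 + 9) = 26*(-7) = -182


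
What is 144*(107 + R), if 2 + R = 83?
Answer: 27072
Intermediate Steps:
R = 81 (R = -2 + 83 = 81)
144*(107 + R) = 144*(107 + 81) = 144*188 = 27072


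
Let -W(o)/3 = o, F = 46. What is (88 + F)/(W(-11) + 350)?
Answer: 134/383 ≈ 0.34987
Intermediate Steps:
W(o) = -3*o
(88 + F)/(W(-11) + 350) = (88 + 46)/(-3*(-11) + 350) = 134/(33 + 350) = 134/383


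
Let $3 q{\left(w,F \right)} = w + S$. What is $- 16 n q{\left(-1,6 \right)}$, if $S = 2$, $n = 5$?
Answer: $- \frac{80}{3} \approx -26.667$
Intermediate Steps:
$q{\left(w,F \right)} = \frac{2}{3} + \frac{w}{3}$ ($q{\left(w,F \right)} = \frac{w + 2}{3} = \frac{2 + w}{3} = \frac{2}{3} + \frac{w}{3}$)
$- 16 n q{\left(-1,6 \right)} = \left(-16\right) 5 \left(\frac{2}{3} + \frac{1}{3} \left(-1\right)\right) = - 80 \left(\frac{2}{3} - \frac{1}{3}\right) = \left(-80\right) \frac{1}{3} = - \frac{80}{3}$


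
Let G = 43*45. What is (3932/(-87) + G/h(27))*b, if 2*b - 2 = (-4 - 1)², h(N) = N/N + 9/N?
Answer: 4403763/232 ≈ 18982.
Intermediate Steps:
G = 1935
h(N) = 1 + 9/N
b = 27/2 (b = 1 + (-4 - 1)²/2 = 1 + (½)*(-5)² = 1 + (½)*25 = 1 + 25/2 = 27/2 ≈ 13.500)
(3932/(-87) + G/h(27))*b = (3932/(-87) + 1935/(((9 + 27)/27)))*(27/2) = (3932*(-1/87) + 1935/(((1/27)*36)))*(27/2) = (-3932/87 + 1935/(4/3))*(27/2) = (-3932/87 + 1935*(¾))*(27/2) = (-3932/87 + 5805/4)*(27/2) = (489307/348)*(27/2) = 4403763/232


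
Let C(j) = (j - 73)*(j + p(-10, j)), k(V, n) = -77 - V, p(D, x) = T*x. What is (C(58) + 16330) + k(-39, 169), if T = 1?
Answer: 14552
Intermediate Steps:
p(D, x) = x (p(D, x) = 1*x = x)
C(j) = 2*j*(-73 + j) (C(j) = (j - 73)*(j + j) = (-73 + j)*(2*j) = 2*j*(-73 + j))
(C(58) + 16330) + k(-39, 169) = (2*58*(-73 + 58) + 16330) + (-77 - 1*(-39)) = (2*58*(-15) + 16330) + (-77 + 39) = (-1740 + 16330) - 38 = 14590 - 38 = 14552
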